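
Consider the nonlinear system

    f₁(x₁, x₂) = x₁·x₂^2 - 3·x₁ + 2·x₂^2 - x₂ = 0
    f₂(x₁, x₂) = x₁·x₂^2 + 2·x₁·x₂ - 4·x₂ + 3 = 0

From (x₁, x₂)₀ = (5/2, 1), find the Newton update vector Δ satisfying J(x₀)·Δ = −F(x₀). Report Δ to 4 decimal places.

(-2.1111, -0.0278)

At (5/2, 1): F = (-4.0000, 6.5000).
Jacobian J = [[x₂^2 - 3, 2·x₁·x₂ + 4·x₂ - 1], [x₂^2 + 2·x₂, 2·x₁·x₂ + 2·x₁ - 4]].
At the point, J = [[-2.0000, 8.0000], [3.0000, 6.0000]] (det J = -36.0000).
Solving J·Δ = −F gives Δ = (-2.1111, -0.0278).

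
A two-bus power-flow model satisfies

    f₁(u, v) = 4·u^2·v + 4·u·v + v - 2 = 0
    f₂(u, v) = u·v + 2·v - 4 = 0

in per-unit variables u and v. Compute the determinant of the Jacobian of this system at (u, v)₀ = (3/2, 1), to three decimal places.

J = [[8·u·v + 4·v, 4·u^2 + 4·u + 1], [v, u + 2]].
At the point, J = [[16.000, 16.000], [1.000, 3.500]].
det J = 40.000.

40.000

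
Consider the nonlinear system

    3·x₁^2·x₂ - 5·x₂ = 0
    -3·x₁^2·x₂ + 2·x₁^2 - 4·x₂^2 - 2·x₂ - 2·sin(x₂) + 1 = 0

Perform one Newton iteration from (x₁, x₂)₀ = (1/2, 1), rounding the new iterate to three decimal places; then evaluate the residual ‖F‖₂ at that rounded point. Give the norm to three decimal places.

At (1/2, 1): F = (-4.250, -6.93294).
Jacobian J = [[6·x₁·x₂, 3·x₁^2 - 5], [-6·x₁·x₂ + 4·x₁, -3·x₁^2 - 8·x₂ - 2·cos(x₂) - 2]].
At the point, J = [[3.000, -4.250], [-1.000, -11.83060]] (det J = -39.74181).
Solving J·Δ = −F gives Δ = (0.524, -0.630).
Then the next iterate is (x₁, x₂)₁ = (1.024, 0.370).
Re-evaluating at (1.024, 0.370): F = (-0.68608, -0.07760), so ‖F‖₂ = 0.690.

0.690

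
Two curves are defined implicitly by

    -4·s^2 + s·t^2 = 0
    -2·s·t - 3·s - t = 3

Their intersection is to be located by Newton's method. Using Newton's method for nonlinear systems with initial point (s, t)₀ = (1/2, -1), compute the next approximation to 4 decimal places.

At (1/2, -1): F = (-0.5000, -2.5000).
Jacobian J = [[-8·s + t^2, 2·s·t], [-2·t - 3, -2·s - 1]].
At the point, J = [[-3.0000, -1.0000], [-1.0000, -2.0000]] (det J = 5.0000).
Solving J·Δ = −F gives Δ = (0.3000, -1.4000).
Then the next iterate is (s, t)₁ = (0.8000, -2.4000).

(0.8000, -2.4000)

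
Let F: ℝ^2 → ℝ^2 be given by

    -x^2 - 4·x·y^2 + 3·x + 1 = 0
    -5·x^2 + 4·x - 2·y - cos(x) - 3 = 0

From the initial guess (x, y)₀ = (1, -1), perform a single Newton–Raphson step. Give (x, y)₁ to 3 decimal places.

At (1, -1): F = (-1.000, -2.54030).
Jacobian J = [[-2·x - 4·y^2 + 3, -8·x·y], [-10·x + sin(x) + 4, -2]].
At the point, J = [[-3.000, 8.000], [-5.15853, -2.000]] (det J = 47.26823).
Solving J·Δ = −F gives Δ = (-0.472, -0.052).
Then the next iterate is (x, y)₁ = (0.528, -1.052).

(0.528, -1.052)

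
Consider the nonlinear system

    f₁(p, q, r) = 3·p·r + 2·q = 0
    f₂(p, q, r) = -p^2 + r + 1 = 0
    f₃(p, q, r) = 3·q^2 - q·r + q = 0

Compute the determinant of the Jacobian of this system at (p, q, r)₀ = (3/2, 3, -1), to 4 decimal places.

J = [[3·r, 2, 3·p], [-2·p, 0, 1], [0, 6·q - r + 1, -q]].
At the point, J = [[-3.0000, 2.0000, 4.5000], [-3.0000, 0.0000, 1.0000], [0.0000, 20.0000, -3.0000]].
det J = -228.0000.

-228.0000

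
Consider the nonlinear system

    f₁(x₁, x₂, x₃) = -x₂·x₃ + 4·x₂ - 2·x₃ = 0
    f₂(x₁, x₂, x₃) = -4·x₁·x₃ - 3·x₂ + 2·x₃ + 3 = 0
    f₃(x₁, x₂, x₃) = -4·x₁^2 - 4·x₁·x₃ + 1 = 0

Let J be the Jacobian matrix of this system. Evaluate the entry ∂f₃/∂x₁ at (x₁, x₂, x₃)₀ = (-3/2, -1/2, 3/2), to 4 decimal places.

6.0000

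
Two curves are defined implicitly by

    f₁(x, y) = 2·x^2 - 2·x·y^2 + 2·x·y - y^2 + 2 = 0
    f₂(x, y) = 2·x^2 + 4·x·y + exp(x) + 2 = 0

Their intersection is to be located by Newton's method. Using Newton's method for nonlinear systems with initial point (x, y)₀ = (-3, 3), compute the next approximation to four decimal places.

(-2.3682, 1.6734)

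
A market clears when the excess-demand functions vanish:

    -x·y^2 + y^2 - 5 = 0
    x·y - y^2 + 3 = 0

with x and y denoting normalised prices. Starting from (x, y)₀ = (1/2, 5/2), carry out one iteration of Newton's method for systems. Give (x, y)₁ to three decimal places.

At (1/2, 5/2): F = (-1.875, -2.000).
Jacobian J = [[-y^2, -2·x·y + 2·y], [y, x - 2·y]].
At the point, J = [[-6.250, 2.500], [2.500, -4.500]] (det J = 21.875).
Solving J·Δ = −F gives Δ = (-0.614, -0.786).
Then the next iterate is (x, y)₁ = (-0.114, 1.714).

(-0.114, 1.714)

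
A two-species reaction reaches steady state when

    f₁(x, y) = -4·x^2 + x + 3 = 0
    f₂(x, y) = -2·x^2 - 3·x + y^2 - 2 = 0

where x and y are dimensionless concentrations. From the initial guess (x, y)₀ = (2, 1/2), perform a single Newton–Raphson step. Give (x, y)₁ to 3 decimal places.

(1.267, 8.183)

At (2, 1/2): F = (-11.000, -15.750).
Jacobian J = [[-8·x + 1, 0], [-4·x - 3, 2·y]].
At the point, J = [[-15.000, 0.000], [-11.000, 1.000]] (det J = -15.000).
Solving J·Δ = −F gives Δ = (-0.733, 7.683).
Then the next iterate is (x, y)₁ = (1.267, 8.183).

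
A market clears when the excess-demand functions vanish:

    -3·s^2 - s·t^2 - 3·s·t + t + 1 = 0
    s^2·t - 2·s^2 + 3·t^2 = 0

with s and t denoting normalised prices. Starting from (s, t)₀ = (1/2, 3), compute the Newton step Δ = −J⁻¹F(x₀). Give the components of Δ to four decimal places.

At (1/2, 3): F = (-5.7500, 27.2500).
Jacobian J = [[-6·s - t^2 - 3·t, -2·s·t - 3·s + 1], [2·s·t - 4·s, s^2 + 6·t]].
At the point, J = [[-21.0000, -3.5000], [1.0000, 18.2500]] (det J = -379.7500).
Solving J·Δ = −F gives Δ = (-0.0252, -1.4918).

(-0.0252, -1.4918)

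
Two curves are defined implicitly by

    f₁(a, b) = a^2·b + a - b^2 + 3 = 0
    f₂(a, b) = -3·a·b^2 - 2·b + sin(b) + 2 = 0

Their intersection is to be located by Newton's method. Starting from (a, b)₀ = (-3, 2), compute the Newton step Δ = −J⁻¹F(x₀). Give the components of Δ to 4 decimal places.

(0.9554, -0.6981)

At (-3, 2): F = (14.0000, 34.909297).
Jacobian J = [[2·a·b + 1, a^2 - 2·b], [-3·b^2, -6·a·b + cos(b) - 2]].
At the point, J = [[-11.0000, 5.0000], [-12.0000, 33.583853]] (det J = -309.422385).
Solving J·Δ = −F gives Δ = (0.9554, -0.6981).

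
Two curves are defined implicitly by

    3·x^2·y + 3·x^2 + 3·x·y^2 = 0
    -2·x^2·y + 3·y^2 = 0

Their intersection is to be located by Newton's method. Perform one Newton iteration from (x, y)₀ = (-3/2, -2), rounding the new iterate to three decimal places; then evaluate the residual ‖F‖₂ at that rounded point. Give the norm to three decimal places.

74.888

At (-3/2, -2): F = (-24.750, 21.000).
Jacobian J = [[6·x·y + 6·x + 3·y^2, 3·x^2 + 6·x·y], [-4·x·y, -2·x^2 + 6·y]].
At the point, J = [[21.000, 24.750], [-12.000, -16.500]] (det J = -49.500).
Solving J·Δ = −F gives Δ = (-2.250, 2.909).
Then the next iterate is (x, y)₁ = (-3.750, 0.909).
Re-evaluating at (-3.750, 0.909): F = (71.24028, -23.08678), so ‖F‖₂ = 74.888.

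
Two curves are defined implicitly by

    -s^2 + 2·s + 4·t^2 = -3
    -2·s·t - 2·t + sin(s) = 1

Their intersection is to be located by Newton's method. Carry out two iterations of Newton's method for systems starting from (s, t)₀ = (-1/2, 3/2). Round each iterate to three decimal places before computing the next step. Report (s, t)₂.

At (-1/2, 3/2): F = (10.750, -2.97943).
Jacobian J = [[-2·s + 2, 8·t], [-2·t + cos(s), -2·s - 2]].
At the point, J = [[3.000, 12.000], [-2.12242, -1.000]] (det J = 22.46901).
Solving J·Δ = −F gives Δ = (-1.113, -0.618).
Then the next iterate is (s, t)₁ = (-1.613, 0.882).
Round to (-1.613, 0.882) and repeat: F = (0.28393, -0.91778), J = [[5.226, 7.056], [-1.80619, 1.226]].
Δ = (-0.356, 0.224), so (s, t)₂ = (-1.969, 1.106).

(-1.969, 1.106)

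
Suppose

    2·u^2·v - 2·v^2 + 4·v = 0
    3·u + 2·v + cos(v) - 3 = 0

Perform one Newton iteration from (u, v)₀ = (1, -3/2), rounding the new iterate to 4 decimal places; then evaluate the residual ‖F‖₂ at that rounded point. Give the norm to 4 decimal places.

At (1, -3/2): F = (-13.5000, -2.929263).
Jacobian J = [[4·u·v, 2·u^2 - 4·v + 4], [3, -sin(v) + 2]].
At the point, J = [[-6.0000, 12.0000], [3.0000, 2.997495]] (det J = -53.984970).
Solving J·Δ = −F gives Δ = (-0.0985, 1.0758).
Then the next iterate is (u, v)₁ = (0.9015, -0.4242).
Re-evaluating at (0.9015, -0.4242): F = (-2.746188, -0.232532), so ‖F‖₂ = 2.7560.

2.7560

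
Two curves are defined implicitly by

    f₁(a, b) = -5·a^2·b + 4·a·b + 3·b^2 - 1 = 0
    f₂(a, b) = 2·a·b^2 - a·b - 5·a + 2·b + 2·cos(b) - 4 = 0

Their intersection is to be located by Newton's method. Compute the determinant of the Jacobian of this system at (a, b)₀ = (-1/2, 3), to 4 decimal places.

J = [[-10·a·b + 4·b, -5·a^2 + 4·a + 6·b], [2·b^2 - b - 5, 4·a·b - a - 2·sin(b) + 2]].
At the point, J = [[27.0000, 14.7500], [10.0000, -3.782240]].
det J = -249.6205.

-249.6205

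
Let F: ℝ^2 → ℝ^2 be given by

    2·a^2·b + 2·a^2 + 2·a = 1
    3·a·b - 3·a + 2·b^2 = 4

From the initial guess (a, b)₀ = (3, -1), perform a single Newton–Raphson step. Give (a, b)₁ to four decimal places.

At (3, -1): F = (5.0000, -20.0000).
Jacobian J = [[4·a·b + 4·a + 2, 2·a^2], [3·b - 3, 3·a + 4·b]].
At the point, J = [[2.0000, 18.0000], [-6.0000, 5.0000]] (det J = 118.0000).
Solving J·Δ = −F gives Δ = (-3.2627, 0.0847).
Then the next iterate is (a, b)₁ = (-0.2627, -0.9153).

(-0.2627, -0.9153)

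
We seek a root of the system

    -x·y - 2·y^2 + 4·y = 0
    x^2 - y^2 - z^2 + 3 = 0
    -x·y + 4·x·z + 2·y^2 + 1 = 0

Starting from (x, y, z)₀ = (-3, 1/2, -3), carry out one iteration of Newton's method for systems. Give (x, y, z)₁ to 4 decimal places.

(-1.2355, 0.0764, -1.7645)

At (-3, 1/2, -3): F = (3.0000, 2.7500, 39.0000).
Jacobian J = [[-y, -x - 4·y + 4, 0], [2·x, -2·y, -2·z], [-y + 4·z, -x + 4·y, 4·x]].
At the point, J = [[-0.5000, 5.0000, 0.0000], [-6.0000, -1.0000, 6.0000], [-12.5000, 5.0000, -12.0000]] (det J = -726.0000).
Solving J·Δ = −F gives Δ = (1.7645, -0.4236, 1.2355).
Then the next iterate is (x, y, z)₁ = (-1.2355, 0.0764, -1.7645).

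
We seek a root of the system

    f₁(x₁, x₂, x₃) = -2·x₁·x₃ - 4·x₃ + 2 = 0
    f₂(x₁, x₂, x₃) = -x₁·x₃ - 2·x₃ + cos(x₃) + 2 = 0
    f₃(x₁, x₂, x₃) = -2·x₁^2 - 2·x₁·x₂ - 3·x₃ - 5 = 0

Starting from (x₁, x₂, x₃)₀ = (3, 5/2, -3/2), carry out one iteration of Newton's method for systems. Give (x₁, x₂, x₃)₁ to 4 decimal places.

(-6.2448, 23.6468, -2.5734)

At (3, 5/2, -3/2): F = (17.0000, 9.570737, -33.5000).
Jacobian J = [[-2·x₃, 0, -2·x₁ - 4], [-x₃, 0, -x₁ - sin(x₃) - 2], [-4·x₁ - 2·x₂, -2·x₁, -3]].
At the point, J = [[3.0000, 0.0000, -10.0000], [1.5000, 0.0000, -4.002505], [-17.0000, -6.0000, -3.0000]] (det J = 17.954910).
Solving J·Δ = −F gives Δ = (-9.2448, 21.1468, -1.0734).
Then the next iterate is (x₁, x₂, x₃)₁ = (-6.2448, 23.6468, -2.5734).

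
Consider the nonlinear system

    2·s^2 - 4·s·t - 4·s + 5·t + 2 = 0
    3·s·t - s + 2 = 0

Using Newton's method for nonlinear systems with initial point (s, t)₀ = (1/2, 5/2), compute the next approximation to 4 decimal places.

(0.4000, -0.5667)

At (1/2, 5/2): F = (8.0000, 5.2500).
Jacobian J = [[4·s - 4·t - 4, -4·s + 5], [3·t - 1, 3·s]].
At the point, J = [[-12.0000, 3.0000], [6.5000, 1.5000]] (det J = -37.5000).
Solving J·Δ = −F gives Δ = (-0.1000, -3.0667).
Then the next iterate is (s, t)₁ = (0.4000, -0.5667).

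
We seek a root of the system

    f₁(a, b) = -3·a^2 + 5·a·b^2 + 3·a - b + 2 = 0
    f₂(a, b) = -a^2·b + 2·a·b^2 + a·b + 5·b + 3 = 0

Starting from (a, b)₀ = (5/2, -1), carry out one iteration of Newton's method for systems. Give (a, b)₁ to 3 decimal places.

(1.863, -0.665)

At (5/2, -1): F = (4.250, 6.750).
Jacobian J = [[-6·a + 5·b^2 + 3, 10·a·b - 1], [-2·a·b + 2·b^2 + b, -a^2 + 4·a·b + a + 5]].
At the point, J = [[-7.000, -26.000], [6.000, -8.750]] (det J = 217.250).
Solving J·Δ = −F gives Δ = (-0.637, 0.335).
Then the next iterate is (a, b)₁ = (1.863, -0.665).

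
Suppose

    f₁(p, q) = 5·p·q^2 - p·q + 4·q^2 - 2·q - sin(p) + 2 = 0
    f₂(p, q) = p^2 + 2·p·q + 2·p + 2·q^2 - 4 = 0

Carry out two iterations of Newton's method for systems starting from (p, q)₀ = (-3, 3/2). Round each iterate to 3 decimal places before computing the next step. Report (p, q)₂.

(-4.610, -0.806)

At (-3, 3/2): F = (-21.10888, -5.500).
Jacobian J = [[5·q^2 - q - cos(p), 10·p·q - p + 8·q - 2], [2·p + 2·q + 2, 2·p + 4·q]].
At the point, J = [[10.73999, -32.000], [-1.000, 0.000]] (det J = -32.000).
Solving J·Δ = −F gives Δ = (-5.500, -2.506).
Then the next iterate is (p, q)₁ = (-8.500, -1.006).
Round to (-8.500, -1.006) and repeat: F = (-42.70390, 70.37607), J = [[6.66819, 83.962], [-17.012, -21.024]].
Δ = (3.890, 0.200), so (p, q)₂ = (-4.610, -0.806).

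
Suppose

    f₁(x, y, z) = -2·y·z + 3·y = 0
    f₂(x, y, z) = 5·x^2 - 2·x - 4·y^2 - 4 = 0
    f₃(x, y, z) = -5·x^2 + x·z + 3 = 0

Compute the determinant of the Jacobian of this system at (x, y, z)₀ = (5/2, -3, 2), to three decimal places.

J = [[0, -2·z + 3, -2·y], [10·x - 2, -8·y, 0], [-10·x + z, 0, x]].
At the point, J = [[0.000, -1.000, 6.000], [23.000, 24.000, 0.000], [-23.000, 0.000, 2.500]].
det J = 3369.500.

3369.500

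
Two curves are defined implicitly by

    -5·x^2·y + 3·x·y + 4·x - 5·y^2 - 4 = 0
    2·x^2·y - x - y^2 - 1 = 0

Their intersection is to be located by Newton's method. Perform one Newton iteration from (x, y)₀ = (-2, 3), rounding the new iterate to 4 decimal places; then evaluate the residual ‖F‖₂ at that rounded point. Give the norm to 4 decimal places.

37.5159

At (-2, 3): F = (-135.0000, 16.0000).
Jacobian J = [[-10·x·y + 3·y + 4, -5·x^2 + 3·x - 10·y], [4·x·y - 1, 2·x^2 - 2·y]].
At the point, J = [[73.0000, -56.0000], [-25.0000, 2.0000]] (det J = -1254.0000).
Solving J·Δ = −F gives Δ = (0.4992, -1.7600).
Then the next iterate is (x, y)₁ = (-1.5008, 1.2400).
Re-evaluating at (-1.5008, 1.2400): F = (-37.239060, 4.549154), so ‖F‖₂ = 37.5159.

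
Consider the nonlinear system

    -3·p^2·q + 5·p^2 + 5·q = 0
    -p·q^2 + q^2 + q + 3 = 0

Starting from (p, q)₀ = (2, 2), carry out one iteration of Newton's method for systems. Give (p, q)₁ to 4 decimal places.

(1.3125, 3.2500)

At (2, 2): F = (6.0000, 1.0000).
Jacobian J = [[-6·p·q + 10·p, -3·p^2 + 5], [-q^2, -2·p·q + 2·q + 1]].
At the point, J = [[-4.0000, -7.0000], [-4.0000, -3.0000]] (det J = -16.0000).
Solving J·Δ = −F gives Δ = (-0.6875, 1.2500).
Then the next iterate is (p, q)₁ = (1.3125, 3.2500).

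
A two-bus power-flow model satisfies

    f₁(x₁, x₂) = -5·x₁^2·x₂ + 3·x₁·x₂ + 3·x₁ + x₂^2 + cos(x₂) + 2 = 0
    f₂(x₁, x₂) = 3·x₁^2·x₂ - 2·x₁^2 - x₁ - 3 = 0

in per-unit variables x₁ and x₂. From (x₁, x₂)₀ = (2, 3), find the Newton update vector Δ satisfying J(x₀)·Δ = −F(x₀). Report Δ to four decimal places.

(-0.3499, -1.1294)

At (2, 3): F = (-25.989992, 23.0000).
Jacobian J = [[-10·x₁·x₂ + 3·x₂ + 3, -5·x₁^2 + 3·x₁ + 2·x₂ - sin(x₂)], [6·x₁·x₂ - 4·x₁ - 1, 3·x₁^2]].
At the point, J = [[-48.0000, -8.141120], [27.0000, 12.0000]] (det J = -356.189760).
Solving J·Δ = −F gives Δ = (-0.3499, -1.1294).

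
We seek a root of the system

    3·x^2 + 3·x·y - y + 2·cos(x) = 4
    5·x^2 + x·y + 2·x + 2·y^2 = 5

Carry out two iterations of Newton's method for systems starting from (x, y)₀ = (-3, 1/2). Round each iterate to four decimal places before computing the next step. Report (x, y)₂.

(-1.3367, 0.2177)

At (-3, 1/2): F = (16.020015, 33.0000).
Jacobian J = [[6·x + 3·y - 2·sin(x), 3·x - 1], [10·x + y + 2, x + 4·y]].
At the point, J = [[-16.217760, -10.0000], [-27.5000, -1.0000]] (det J = -258.782240).
Solving J·Δ = −F gives Δ = (1.2133, -0.3657).
Then the next iterate is (x, y)₁ = (-1.7867, 0.1343).
Round to (-1.7867, 0.1343) and repeat: F = (4.294269, 7.184204), J = [[-8.363734, -6.3601], [-15.7327, -1.2495]].
Δ = (0.4500, 0.0834), so (x, y)₂ = (-1.3367, 0.2177).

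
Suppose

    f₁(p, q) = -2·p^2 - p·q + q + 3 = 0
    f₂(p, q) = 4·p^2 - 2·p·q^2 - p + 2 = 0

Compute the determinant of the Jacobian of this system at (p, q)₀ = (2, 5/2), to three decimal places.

212.500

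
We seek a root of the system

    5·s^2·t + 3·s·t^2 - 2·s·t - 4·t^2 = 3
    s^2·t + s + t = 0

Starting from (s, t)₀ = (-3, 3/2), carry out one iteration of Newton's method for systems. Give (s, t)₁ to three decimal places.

At (-3, 3/2): F = (44.250, 12.000).
Jacobian J = [[10·s·t + 3·t^2 - 2·t, 5·s^2 + 6·s·t - 2·s - 8·t], [2·s·t + 1, s^2 + 1]].
At the point, J = [[-41.250, 12.000], [-8.000, 10.000]] (det J = -316.500).
Solving J·Δ = −F gives Δ = (0.943, -0.445).
Then the next iterate is (s, t)₁ = (-2.057, 1.055).

(-2.057, 1.055)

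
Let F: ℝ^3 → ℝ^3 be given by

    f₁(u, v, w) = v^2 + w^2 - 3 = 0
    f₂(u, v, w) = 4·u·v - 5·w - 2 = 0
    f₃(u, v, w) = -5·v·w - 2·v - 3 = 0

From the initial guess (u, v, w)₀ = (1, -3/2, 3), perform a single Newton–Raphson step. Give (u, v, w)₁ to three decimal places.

At (1, -3/2, 3): F = (8.250, -23.000, 22.500).
Jacobian J = [[0, 2·v, 2·w], [4·v, 4·u, -5], [0, -5·w - 2, -5·v]].
At the point, J = [[0.000, -3.000, 6.000], [-6.000, 4.000, -5.000], [0.000, -17.000, 7.500]] (det J = 477.000).
Solving J·Δ = −F gives Δ = (-2.458, 0.920, -0.915).
Then the next iterate is (u, v, w)₁ = (-1.458, -0.580, 2.085).

(-1.458, -0.580, 2.085)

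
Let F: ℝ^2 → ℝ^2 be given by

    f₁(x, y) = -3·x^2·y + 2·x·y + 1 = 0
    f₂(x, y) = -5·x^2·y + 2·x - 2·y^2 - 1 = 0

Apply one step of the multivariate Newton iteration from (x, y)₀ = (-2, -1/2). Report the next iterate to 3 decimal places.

(-47.000, 19.750)

At (-2, -1/2): F = (9.000, 4.500).
Jacobian J = [[-6·x·y + 2·y, -3·x^2 + 2·x], [-10·x·y + 2, -5·x^2 - 4·y]].
At the point, J = [[-7.000, -16.000], [-8.000, -18.000]] (det J = -2.000).
Solving J·Δ = −F gives Δ = (-45.000, 20.250).
Then the next iterate is (x, y)₁ = (-47.000, 19.750).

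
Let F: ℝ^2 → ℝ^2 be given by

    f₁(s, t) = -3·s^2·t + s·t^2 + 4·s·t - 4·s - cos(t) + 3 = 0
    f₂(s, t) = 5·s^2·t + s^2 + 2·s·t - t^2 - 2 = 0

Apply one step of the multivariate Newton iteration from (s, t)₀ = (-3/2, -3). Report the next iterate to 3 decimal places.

(-0.441, -3.324)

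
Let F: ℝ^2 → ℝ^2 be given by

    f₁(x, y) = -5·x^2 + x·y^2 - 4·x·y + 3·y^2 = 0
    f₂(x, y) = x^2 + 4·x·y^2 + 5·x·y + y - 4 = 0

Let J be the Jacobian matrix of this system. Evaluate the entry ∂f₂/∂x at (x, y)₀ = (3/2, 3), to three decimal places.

54.000

∂f₂/∂x = 2·x + 4·y^2 + 5·y.
At (3/2, 3) this is 54.000.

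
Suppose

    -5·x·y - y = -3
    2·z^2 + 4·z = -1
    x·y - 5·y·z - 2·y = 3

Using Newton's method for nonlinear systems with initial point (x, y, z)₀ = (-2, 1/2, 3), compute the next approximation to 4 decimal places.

At (-2, 1/2, 3): F = (7.5000, 31.0000, -12.5000).
Jacobian J = [[-5·y, -5·x - 1, 0], [0, 0, 4·z + 4], [y, x - 5·z - 2, -5·y]].
At the point, J = [[-2.5000, 9.0000, 0.0000], [0.0000, 0.0000, 16.0000], [0.5000, -19.0000, -2.5000]] (det J = -688.0000).
Solving J·Δ = −F gives Δ = (1.7115, -0.3579, -1.9375).
Then the next iterate is (x, y, z)₁ = (-0.2885, 0.1421, 1.0625).

(-0.2885, 0.1421, 1.0625)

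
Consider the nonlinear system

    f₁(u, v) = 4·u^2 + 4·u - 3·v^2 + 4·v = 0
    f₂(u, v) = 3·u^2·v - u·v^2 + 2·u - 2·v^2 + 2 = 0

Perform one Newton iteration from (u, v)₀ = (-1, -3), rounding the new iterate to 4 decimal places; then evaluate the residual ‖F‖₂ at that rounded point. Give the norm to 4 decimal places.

10.3850

At (-1, -3): F = (-39.0000, -18.0000).
Jacobian J = [[8·u + 4, -6·v + 4], [6·u·v - v^2 + 2, 3·u^2 - 2·u·v - 4·v]].
At the point, J = [[-4.0000, 22.0000], [11.0000, 9.0000]] (det J = -278.0000).
Solving J·Δ = −F gives Δ = (0.1619, 1.8022).
Then the next iterate is (u, v)₁ = (-0.8381, -1.1978).
Re-evaluating at (-0.8381, -1.1978): F = (-9.638128, -3.867253), so ‖F‖₂ = 10.3850.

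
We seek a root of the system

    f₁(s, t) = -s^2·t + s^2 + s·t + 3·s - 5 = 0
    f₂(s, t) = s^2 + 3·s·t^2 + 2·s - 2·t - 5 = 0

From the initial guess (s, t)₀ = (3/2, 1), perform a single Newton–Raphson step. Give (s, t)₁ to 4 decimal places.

(1.2335, 0.9118)

At (3/2, 1): F = (1.0000, 2.7500).
Jacobian J = [[-2·s·t + 2·s + t + 3, -s^2 + s], [2·s + 3·t^2 + 2, 6·s·t - 2]].
At the point, J = [[4.0000, -0.7500], [8.0000, 7.0000]] (det J = 34.0000).
Solving J·Δ = −F gives Δ = (-0.2665, -0.0882).
Then the next iterate is (s, t)₁ = (1.2335, 0.9118).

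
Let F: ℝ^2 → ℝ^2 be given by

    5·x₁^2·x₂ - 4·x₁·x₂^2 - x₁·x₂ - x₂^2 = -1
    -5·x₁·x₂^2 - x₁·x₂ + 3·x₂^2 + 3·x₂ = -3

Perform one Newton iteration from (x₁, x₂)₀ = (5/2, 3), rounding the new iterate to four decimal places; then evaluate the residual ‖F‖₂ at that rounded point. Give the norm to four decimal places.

22.9179

At (5/2, 3): F = (-11.7500, -81.0000).
Jacobian J = [[10·x₁·x₂ - 4·x₂^2 - x₂, 5·x₁^2 - 8·x₁·x₂ - x₁ - 2·x₂], [-5·x₂^2 - x₂, -10·x₁·x₂ - x₁ + 6·x₂ + 3]].
At the point, J = [[36.0000, -37.2500], [-48.0000, -56.5000]] (det J = -3822.0000).
Solving J·Δ = −F gives Δ = (-0.6157, -0.9105).
Then the next iterate is (x₁, x₂)₁ = (1.8843, 2.0895).
Re-evaluating at (1.8843, 2.0895): F = (-3.115995, -22.705080), so ‖F‖₂ = 22.9179.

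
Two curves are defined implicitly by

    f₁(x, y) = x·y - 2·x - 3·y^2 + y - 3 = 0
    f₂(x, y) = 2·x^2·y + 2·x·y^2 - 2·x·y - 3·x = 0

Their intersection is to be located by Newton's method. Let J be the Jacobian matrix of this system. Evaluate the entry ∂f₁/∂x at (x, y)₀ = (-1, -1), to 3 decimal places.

-3.000

∂f₁/∂x = y - 2.
At (-1, -1) this is -3.000.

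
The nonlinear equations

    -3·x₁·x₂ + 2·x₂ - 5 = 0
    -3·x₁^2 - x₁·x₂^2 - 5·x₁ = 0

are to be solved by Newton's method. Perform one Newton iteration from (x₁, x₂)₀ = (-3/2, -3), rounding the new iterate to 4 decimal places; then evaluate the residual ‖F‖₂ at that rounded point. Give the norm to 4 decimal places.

At (-3/2, -3): F = (-24.5000, 14.2500).
Jacobian J = [[-3·x₂, -3·x₁ + 2], [-6·x₁ - x₂^2 - 5, -2·x₁·x₂]].
At the point, J = [[9.0000, 6.5000], [-5.0000, -9.0000]] (det J = -48.5000).
Solving J·Δ = −F gives Δ = (2.6366, 0.1186).
Then the next iterate is (x₁, x₂)₁ = (1.1366, -2.8814).
Re-evaluating at (1.1366, -2.8814): F = (-0.937802, -18.995161), so ‖F‖₂ = 19.0183.

19.0183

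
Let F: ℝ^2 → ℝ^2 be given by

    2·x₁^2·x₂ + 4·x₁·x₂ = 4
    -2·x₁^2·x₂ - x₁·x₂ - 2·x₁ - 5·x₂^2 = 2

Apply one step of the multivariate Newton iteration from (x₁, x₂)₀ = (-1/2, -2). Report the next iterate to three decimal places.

(-1.099, -1.070)

At (-1/2, -2): F = (-1.000, -21.000).
Jacobian J = [[4·x₁·x₂ + 4·x₂, 2·x₁^2 + 4·x₁], [-4·x₁·x₂ - x₂ - 2, -2·x₁^2 - x₁ - 10·x₂]].
At the point, J = [[-4.000, -1.500], [-4.000, 20.000]] (det J = -86.000).
Solving J·Δ = −F gives Δ = (-0.599, 0.930).
Then the next iterate is (x₁, x₂)₁ = (-1.099, -1.070).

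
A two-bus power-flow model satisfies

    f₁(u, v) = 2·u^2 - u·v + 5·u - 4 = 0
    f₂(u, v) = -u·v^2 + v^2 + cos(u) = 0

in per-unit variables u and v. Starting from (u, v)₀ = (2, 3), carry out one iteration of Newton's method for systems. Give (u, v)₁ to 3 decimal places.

At (2, 3): F = (8.000, -9.41615).
Jacobian J = [[4·u - v + 5, -u], [-v^2 - sin(u), -2·u·v + 2·v]].
At the point, J = [[10.000, -2.000], [-9.90930, -6.000]] (det J = -79.81859).
Solving J·Δ = −F gives Δ = (-0.837, -0.187).
Then the next iterate is (u, v)₁ = (1.163, 2.813).

(1.163, 2.813)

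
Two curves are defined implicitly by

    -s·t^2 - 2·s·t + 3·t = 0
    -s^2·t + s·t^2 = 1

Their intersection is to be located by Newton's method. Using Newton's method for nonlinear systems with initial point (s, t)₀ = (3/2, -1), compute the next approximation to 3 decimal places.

(1.478, -0.493)

At (3/2, -1): F = (-1.500, 2.750).
Jacobian J = [[-t^2 - 2·t, -2·s·t - 2·s + 3], [-2·s·t + t^2, -s^2 + 2·s·t]].
At the point, J = [[1.000, 3.000], [4.000, -5.250]] (det J = -17.250).
Solving J·Δ = −F gives Δ = (-0.022, 0.507).
Then the next iterate is (s, t)₁ = (1.478, -0.493).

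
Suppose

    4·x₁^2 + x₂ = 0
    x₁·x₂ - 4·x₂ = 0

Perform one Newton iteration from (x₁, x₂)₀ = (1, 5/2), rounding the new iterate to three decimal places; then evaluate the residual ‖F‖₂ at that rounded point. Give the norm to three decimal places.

1.538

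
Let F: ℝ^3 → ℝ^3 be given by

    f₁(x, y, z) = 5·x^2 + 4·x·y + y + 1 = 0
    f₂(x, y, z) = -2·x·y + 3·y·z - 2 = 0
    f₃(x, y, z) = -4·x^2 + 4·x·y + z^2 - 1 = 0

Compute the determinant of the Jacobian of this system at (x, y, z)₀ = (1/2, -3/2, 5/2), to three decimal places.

48.500

J = [[10·x + 4·y, 4·x + 1, 0], [-2·y, -2·x + 3·z, 3·y], [-8·x + 4·y, 4·x, 2·z]].
At the point, J = [[-1.000, 3.000, 0.000], [3.000, 6.500, -4.500], [-10.000, 2.000, 5.000]].
det J = 48.500.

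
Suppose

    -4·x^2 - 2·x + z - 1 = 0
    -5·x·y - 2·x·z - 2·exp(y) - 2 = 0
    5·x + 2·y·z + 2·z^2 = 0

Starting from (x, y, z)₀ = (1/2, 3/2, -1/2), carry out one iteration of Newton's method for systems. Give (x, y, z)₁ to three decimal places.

At (1/2, 3/2, -1/2): F = (-3.500, -14.21338, 1.500).
Jacobian J = [[-8·x - 2, 0, 1], [-5·y - 2·z, -5·x - 2·exp(y), -2·x], [5, 2·z, 2·y + 4·z]].
At the point, J = [[-6.000, 0.000, 1.000], [-6.500, -11.46338, -1.000], [5.000, -1.000, 1.000]] (det J = 138.59716).
Solving J·Δ = −F gives Δ = (-0.541, -0.955, 0.252).
Then the next iterate is (x, y, z)₁ = (-0.041, 0.545, -0.248).

(-0.041, 0.545, -0.248)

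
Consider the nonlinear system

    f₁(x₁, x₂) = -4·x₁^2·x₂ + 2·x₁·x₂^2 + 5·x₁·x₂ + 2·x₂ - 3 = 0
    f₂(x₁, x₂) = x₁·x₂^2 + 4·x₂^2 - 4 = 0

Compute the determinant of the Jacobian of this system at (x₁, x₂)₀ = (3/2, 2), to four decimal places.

-182.0000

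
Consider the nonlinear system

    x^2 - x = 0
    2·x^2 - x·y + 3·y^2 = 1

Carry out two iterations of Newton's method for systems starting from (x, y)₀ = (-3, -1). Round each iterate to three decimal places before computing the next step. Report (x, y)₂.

(-0.463, -1.003)

At (-3, -1): F = (12.000, 17.000).
Jacobian J = [[2·x - 1, 0], [4·x - y, -x + 6·y]].
At the point, J = [[-7.000, 0.000], [-11.000, -3.000]] (det J = 21.000).
Solving J·Δ = −F gives Δ = (1.714, -0.619).
Then the next iterate is (x, y)₁ = (-1.286, -1.619).
Round to (-1.286, -1.619) and repeat: F = (2.93980, 8.08904), J = [[-3.572, 0.000], [-3.525, -8.428]].
Δ = (0.823, 0.616), so (x, y)₂ = (-0.463, -1.003).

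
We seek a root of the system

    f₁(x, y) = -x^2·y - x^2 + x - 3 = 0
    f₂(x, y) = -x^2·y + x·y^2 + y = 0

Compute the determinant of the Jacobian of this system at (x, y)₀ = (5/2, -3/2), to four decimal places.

16.3125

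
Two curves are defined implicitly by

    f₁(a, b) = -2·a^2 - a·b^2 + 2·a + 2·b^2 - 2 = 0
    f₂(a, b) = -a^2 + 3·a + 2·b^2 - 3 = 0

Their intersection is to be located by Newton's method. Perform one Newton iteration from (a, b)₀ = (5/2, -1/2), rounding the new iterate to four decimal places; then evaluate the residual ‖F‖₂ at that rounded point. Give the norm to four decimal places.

At (5/2, -1/2): F = (-9.6250, -1.2500).
Jacobian J = [[-4·a - b^2 + 2, -2·a·b + 4·b], [-2·a + 3, 4·b]].
At the point, J = [[-8.2500, 0.5000], [-2.0000, -2.0000]] (det J = 17.5000).
Solving J·Δ = −F gives Δ = (-1.1357, 0.5107).
Then the next iterate is (a, b)₁ = (1.3643, 0.0107).
Re-evaluating at (1.3643, 0.0107): F = (-2.993956, -0.768186), so ‖F‖₂ = 3.0909.

3.0909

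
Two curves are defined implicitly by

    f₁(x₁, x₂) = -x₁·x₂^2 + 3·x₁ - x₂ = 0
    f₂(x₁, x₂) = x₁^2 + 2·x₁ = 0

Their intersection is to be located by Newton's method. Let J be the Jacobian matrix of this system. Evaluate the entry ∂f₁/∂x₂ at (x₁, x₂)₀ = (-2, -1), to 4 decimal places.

∂f₁/∂x₂ = -2·x₁·x₂ - 1.
At (-2, -1) this is -5.0000.

-5.0000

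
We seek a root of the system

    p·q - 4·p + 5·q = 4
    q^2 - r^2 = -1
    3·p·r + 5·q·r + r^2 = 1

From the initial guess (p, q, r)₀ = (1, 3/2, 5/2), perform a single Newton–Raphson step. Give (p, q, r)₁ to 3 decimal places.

(-0.120, 0.867, 1.520)

At (1, 3/2, 5/2): F = (1.000, -3.000, 31.500).
Jacobian J = [[q - 4, p + 5, 0], [0, 2·q, -2·r], [3·r, 5·r, 3·p + 5·q + 2·r]].
At the point, J = [[-2.500, 6.000, 0.000], [0.000, 3.000, -5.000], [7.500, 12.500, 15.500]] (det J = -497.500).
Solving J·Δ = −F gives Δ = (-1.120, -0.633, -0.980).
Then the next iterate is (p, q, r)₁ = (-0.120, 0.867, 1.520).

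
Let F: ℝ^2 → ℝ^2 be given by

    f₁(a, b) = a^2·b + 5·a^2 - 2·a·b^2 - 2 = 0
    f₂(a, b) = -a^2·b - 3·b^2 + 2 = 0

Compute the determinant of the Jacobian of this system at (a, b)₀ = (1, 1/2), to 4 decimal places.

J = [[2·a·b + 10·a - 2·b^2, a^2 - 4·a·b], [-2·a·b, -a^2 - 6·b]].
At the point, J = [[10.5000, -1.0000], [-1.0000, -4.0000]].
det J = -43.0000.

-43.0000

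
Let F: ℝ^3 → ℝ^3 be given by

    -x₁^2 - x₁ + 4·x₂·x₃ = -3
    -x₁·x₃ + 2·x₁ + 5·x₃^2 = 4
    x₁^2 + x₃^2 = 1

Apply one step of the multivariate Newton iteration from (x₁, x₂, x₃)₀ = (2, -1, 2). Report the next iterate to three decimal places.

(1.139, -0.608, 1.111)

At (2, -1, 2): F = (-11.000, 16.000, 7.000).
Jacobian J = [[-2·x₁ - 1, 4·x₃, 4·x₂], [-x₃ + 2, 0, -x₁ + 10·x₃], [2·x₁, 0, 2·x₃]].
At the point, J = [[-5.000, 8.000, -4.000], [0.000, 0.000, 18.000], [4.000, 0.000, 4.000]] (det J = 576.000).
Solving J·Δ = −F gives Δ = (-0.861, 0.392, -0.889).
Then the next iterate is (x₁, x₂, x₃)₁ = (1.139, -0.608, 1.111).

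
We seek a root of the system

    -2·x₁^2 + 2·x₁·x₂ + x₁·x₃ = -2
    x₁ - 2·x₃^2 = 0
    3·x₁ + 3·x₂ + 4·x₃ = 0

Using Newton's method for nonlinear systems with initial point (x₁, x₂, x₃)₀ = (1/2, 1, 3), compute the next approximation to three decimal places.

(0.647, -2.719, 1.554)

At (1/2, 1, 3): F = (4.000, -17.500, 16.500).
Jacobian J = [[-4·x₁ + 2·x₂ + x₃, 2·x₁, x₁], [1, 0, -4·x₃], [3, 3, 4]].
At the point, J = [[3.000, 1.000, 0.500], [1.000, 0.000, -12.000], [3.000, 3.000, 4.000]] (det J = 69.500).
Solving J·Δ = −F gives Δ = (0.147, -3.719, -1.446).
Then the next iterate is (x₁, x₂, x₃)₁ = (0.647, -2.719, 1.554).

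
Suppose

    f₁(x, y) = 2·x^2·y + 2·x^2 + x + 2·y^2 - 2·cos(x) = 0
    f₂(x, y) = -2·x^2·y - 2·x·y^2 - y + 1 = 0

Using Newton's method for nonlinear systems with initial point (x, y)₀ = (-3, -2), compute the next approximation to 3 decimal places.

At (-3, -2): F = (-11.02002, 63.000).
Jacobian J = [[4·x·y + 4·x + 2·sin(x) + 1, 2·x^2 + 4·y], [-4·x·y - 2·y^2, -2·x^2 - 4·x·y - 1]].
At the point, J = [[12.71776, 10.000], [-32.000, -43.000]] (det J = -226.86368).
Solving J·Δ = −F gives Δ = (-0.688, 1.977).
Then the next iterate is (x, y)₁ = (-3.688, -0.023).

(-3.688, -0.023)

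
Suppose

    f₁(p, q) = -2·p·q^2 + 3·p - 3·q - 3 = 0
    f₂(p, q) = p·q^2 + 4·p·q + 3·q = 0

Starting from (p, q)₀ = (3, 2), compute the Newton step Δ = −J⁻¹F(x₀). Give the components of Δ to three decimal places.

(-2.571, -0.413)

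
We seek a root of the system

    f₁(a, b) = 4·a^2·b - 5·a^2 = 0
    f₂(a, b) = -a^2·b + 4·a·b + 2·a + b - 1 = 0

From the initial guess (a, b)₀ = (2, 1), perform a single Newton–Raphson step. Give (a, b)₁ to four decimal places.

(-0.8462, 0.5385)

At (2, 1): F = (-4.0000, 8.0000).
Jacobian J = [[8·a·b - 10·a, 4·a^2], [-2·a·b + 4·b + 2, -a^2 + 4·a + 1]].
At the point, J = [[-4.0000, 16.0000], [2.0000, 5.0000]] (det J = -52.0000).
Solving J·Δ = −F gives Δ = (-2.8462, -0.4615).
Then the next iterate is (a, b)₁ = (-0.8462, 0.5385).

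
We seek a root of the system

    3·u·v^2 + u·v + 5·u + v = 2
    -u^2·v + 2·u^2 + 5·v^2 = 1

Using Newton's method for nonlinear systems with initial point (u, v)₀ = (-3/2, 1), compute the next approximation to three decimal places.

(-0.215, 0.691)

At (-3/2, 1): F = (-14.500, 6.250).
Jacobian J = [[3·v^2 + v + 5, 6·u·v + u + 1], [-2·u·v + 4·u, -u^2 + 10·v]].
At the point, J = [[9.000, -9.500], [-3.000, 7.750]] (det J = 41.250).
Solving J·Δ = −F gives Δ = (1.285, -0.309).
Then the next iterate is (u, v)₁ = (-0.215, 0.691).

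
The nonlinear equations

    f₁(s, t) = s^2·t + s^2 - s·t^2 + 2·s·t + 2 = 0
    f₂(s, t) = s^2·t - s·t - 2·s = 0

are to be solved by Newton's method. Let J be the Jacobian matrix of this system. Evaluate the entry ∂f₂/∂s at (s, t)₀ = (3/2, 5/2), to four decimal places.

3.0000

∂f₂/∂s = 2·s·t - t - 2.
At (3/2, 5/2) this is 3.0000.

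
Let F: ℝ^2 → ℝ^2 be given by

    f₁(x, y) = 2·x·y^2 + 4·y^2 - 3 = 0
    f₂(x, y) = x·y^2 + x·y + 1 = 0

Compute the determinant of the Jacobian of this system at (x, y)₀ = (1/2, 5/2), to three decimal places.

-181.250

J = [[2·y^2, 4·x·y + 8·y], [y^2 + y, 2·x·y + x]].
At the point, J = [[12.500, 25.000], [8.750, 3.000]].
det J = -181.250.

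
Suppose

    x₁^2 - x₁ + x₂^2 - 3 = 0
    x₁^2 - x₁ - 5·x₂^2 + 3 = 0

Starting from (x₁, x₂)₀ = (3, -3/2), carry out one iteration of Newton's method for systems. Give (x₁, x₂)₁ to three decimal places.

(2.200, -1.083)

At (3, -3/2): F = (5.250, -2.250).
Jacobian J = [[2·x₁ - 1, 2·x₂], [2·x₁ - 1, -10·x₂]].
At the point, J = [[5.000, -3.000], [5.000, 15.000]] (det J = 90.000).
Solving J·Δ = −F gives Δ = (-0.800, 0.417).
Then the next iterate is (x₁, x₂)₁ = (2.200, -1.083).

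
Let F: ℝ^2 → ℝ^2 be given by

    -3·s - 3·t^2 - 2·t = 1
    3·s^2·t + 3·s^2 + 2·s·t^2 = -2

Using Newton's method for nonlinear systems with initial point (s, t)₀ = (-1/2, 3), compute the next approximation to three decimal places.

At (-1/2, 3): F = (-32.500, -4.000).
Jacobian J = [[-3, -6·t - 2], [6·s·t + 6·s + 2·t^2, 3·s^2 + 4·s·t]].
At the point, J = [[-3.000, -20.000], [6.000, -5.250]] (det J = 135.750).
Solving J·Δ = −F gives Δ = (-0.668, -1.525).
Then the next iterate is (s, t)₁ = (-1.168, 1.475).

(-1.168, 1.475)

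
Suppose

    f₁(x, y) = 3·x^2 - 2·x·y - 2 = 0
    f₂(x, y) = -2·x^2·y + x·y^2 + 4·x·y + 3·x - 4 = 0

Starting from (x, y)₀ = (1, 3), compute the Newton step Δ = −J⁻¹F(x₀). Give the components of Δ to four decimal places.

(0.5000, -2.5000)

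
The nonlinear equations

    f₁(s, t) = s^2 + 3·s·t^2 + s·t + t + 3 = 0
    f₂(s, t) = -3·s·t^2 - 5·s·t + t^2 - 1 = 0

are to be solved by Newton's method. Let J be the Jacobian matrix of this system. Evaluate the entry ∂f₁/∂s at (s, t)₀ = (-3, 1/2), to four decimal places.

-4.7500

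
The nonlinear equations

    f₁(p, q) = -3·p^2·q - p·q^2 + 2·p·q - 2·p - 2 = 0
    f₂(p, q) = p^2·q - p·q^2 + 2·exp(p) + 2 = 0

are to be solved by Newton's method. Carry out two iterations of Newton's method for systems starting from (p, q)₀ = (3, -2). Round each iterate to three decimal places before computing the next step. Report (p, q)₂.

At (3, -2): F = (22.000, 12.17107).
Jacobian J = [[-6·p·q - q^2 + 2·q - 2, -3·p^2 - 2·p·q + 2·p], [2·p·q - q^2 + 2·exp(p), p^2 - 2·p·q]].
At the point, J = [[26.000, -9.000], [24.17107, 21.000]] (det J = 763.53966).
Solving J·Δ = −F gives Δ = (-0.749, 0.282).
Then the next iterate is (p, q)₁ = (2.251, -1.718).
Round to (2.251, -1.718) and repeat: F = (5.23501, 5.64547), J = [[14.81578, -2.96457], [8.30850, 12.80144]].
Δ = (-0.391, -0.187), so (p, q)₂ = (1.860, -1.905).

(1.860, -1.905)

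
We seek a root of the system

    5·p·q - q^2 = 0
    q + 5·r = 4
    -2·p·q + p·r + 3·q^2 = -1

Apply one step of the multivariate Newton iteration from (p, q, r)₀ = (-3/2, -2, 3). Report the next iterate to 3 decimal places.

(-0.805, -0.843, 0.969)

At (-3/2, -2, 3): F = (11.000, 9.000, 2.500).
Jacobian J = [[5·q, 5·p - 2·q, 0], [0, 1, 5], [-2·q + r, -2·p + 6·q, p]].
At the point, J = [[-10.000, -3.500, 0.000], [0.000, 1.000, 5.000], [7.000, -9.000, -1.500]] (det J = -557.500).
Solving J·Δ = −F gives Δ = (0.695, 1.157, -2.031).
Then the next iterate is (p, q, r)₁ = (-0.805, -0.843, 0.969).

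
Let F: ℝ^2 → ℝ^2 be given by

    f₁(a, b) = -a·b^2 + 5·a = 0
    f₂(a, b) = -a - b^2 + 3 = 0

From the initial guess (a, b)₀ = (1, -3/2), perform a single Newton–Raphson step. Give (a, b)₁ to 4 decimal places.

(0.2000, -1.6833)

At (1, -3/2): F = (2.7500, -0.2500).
Jacobian J = [[-b^2 + 5, -2·a·b], [-1, -2·b]].
At the point, J = [[2.7500, 3.0000], [-1.0000, 3.0000]] (det J = 11.2500).
Solving J·Δ = −F gives Δ = (-0.8000, -0.1833).
Then the next iterate is (a, b)₁ = (0.2000, -1.6833).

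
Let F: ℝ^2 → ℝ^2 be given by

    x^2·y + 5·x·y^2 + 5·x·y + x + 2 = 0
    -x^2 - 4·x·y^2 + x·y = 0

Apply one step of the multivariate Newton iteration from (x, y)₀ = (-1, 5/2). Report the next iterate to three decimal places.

At (-1, 5/2): F = (-40.250, 21.500).
Jacobian J = [[2·x·y + 5·y^2 + 5·y + 1, x^2 + 10·x·y + 5·x], [-2·x - 4·y^2 + y, -8·x·y + x]].
At the point, J = [[39.750, -29.000], [-20.500, 19.000]] (det J = 160.750).
Solving J·Δ = −F gives Δ = (0.879, -0.184).
Then the next iterate is (x, y)₁ = (-0.121, 2.316).

(-0.121, 2.316)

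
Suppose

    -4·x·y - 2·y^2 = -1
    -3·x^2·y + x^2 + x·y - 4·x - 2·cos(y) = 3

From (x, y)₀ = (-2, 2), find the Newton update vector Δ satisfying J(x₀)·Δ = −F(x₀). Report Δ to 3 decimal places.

(1.125, 0.171)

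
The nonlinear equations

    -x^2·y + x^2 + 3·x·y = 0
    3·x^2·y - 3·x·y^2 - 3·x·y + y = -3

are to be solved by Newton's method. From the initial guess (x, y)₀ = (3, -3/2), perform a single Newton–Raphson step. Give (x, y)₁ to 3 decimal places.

At (3, -3/2): F = (9.000, -45.750).
Jacobian J = [[-2·x·y + 2·x + 3·y, -x^2 + 3·x], [6·x·y - 3·y^2 - 3·y, 3·x^2 - 6·x·y - 3·x + 1]].
At the point, J = [[10.500, 0.000], [-29.250, 46.000]] (det J = 483.000).
Solving J·Δ = −F gives Δ = (-0.857, 0.450).
Then the next iterate is (x, y)₁ = (2.143, -1.050).

(2.143, -1.050)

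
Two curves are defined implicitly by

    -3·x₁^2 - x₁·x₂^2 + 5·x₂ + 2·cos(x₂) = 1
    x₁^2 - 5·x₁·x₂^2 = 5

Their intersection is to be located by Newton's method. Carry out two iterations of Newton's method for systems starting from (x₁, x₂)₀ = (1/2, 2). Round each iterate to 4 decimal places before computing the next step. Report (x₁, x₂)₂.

(1.9115, 1.1637)

At (1/2, 2): F = (5.417706, -14.7500).
Jacobian J = [[-6·x₁ - x₂^2, -2·x₁·x₂ - 2·sin(x₂) + 5], [2·x₁ - 5·x₂^2, -10·x₁·x₂]].
At the point, J = [[-7.0000, 1.181405], [-19.0000, -10.0000]] (det J = 92.446698).
Solving J·Δ = −F gives Δ = (0.3975, -2.2303).
Then the next iterate is (x₁, x₂)₁ = (0.8975, -0.2303).
Round to (0.8975, -0.2303) and repeat: F = (-2.668425, -4.432502), J = [[-5.438038, 5.869928], [1.529810, 2.066943]].
Δ = (1.0140, 1.3940), so (x₁, x₂)₂ = (1.9115, 1.1637).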